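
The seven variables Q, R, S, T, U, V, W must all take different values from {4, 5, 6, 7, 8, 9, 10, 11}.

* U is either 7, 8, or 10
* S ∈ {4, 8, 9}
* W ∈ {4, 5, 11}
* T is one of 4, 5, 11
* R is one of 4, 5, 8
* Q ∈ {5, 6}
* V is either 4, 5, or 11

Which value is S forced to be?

The 3 variables T, V, W are confined to {4, 5, 11}, which locks those values in; drop them from Q, R, S.
Q must be 6 (only option left).
That leaves R = 8. Remove 8 from S, U.
So S = 9.

9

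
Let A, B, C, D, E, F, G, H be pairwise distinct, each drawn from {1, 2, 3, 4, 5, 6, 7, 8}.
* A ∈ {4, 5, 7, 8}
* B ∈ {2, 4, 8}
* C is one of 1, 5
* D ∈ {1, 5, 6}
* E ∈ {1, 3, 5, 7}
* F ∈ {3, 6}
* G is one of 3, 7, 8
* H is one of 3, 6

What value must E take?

7

The 8 variables draw from only 8 values {1, 2, 3, 4, 5, 6, 7, 8}, so each is used; only B can be 2, hence B = 2.
The 7 still-open variables draw from only 7 values {1, 3, 4, 5, 6, 7, 8}, so each is used; only A can be 4, hence A = 4.
The 6 still-open variables together cover exactly {1, 3, 5, 6, 7, 8} — 6 values for 6 variables — and 8 appears only in G's list, so G = 8.
The 5 still-open variables together cover exactly {1, 3, 5, 6, 7} — 5 values for 5 variables — and 7 appears only in E's list, so E = 7.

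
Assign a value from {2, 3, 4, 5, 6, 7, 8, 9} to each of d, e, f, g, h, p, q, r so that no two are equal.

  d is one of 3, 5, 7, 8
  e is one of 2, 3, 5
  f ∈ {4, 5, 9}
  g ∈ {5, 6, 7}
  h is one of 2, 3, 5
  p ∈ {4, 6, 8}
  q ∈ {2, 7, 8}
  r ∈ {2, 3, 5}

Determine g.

The 8 variables draw from only 8 values {2, 3, 4, 5, 6, 7, 8, 9}, so each is used; only f can be 9, hence f = 9.
Among the 7 still-open variables, 4 fits only p (and all 7 values in {2, 3, 4, 5, 6, 7, 8} must be used), so p = 4.
The 6 still-open variables draw from only 6 values {2, 3, 5, 6, 7, 8}, so each is used; only g can be 6, hence g = 6.

6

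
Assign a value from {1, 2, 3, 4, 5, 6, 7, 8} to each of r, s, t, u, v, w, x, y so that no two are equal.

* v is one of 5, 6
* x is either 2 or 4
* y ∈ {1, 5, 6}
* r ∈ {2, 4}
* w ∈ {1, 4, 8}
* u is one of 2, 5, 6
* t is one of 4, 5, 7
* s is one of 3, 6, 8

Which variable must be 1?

y

The 8 variables draw from only 8 values {1, 2, 3, 4, 5, 6, 7, 8}, so each is used; only s can be 3, hence s = 3.
Among the 7 still-open variables, 7 fits only t (and all 7 values in {1, 2, 4, 5, 6, 7, 8} must be used), so t = 7.
The 6 still-open variables together cover exactly {1, 2, 4, 5, 6, 8} — 6 values for 6 variables — and 8 appears only in w's list, so w = 8.
Among the 5 still-open variables, 1 fits only y (and all 5 values in {1, 2, 4, 5, 6} must be used), so y = 1.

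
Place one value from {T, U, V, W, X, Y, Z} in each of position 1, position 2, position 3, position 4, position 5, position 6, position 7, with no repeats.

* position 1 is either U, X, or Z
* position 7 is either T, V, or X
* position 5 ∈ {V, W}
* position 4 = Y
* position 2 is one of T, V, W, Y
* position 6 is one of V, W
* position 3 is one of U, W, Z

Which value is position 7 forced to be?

X

position 4 has just one choice, so position 4 = Y. Strike Y from position 2.
position 5 and position 6 between them cover only {V, W} — a naked pair. Remove those values from position 2, position 3, position 7.
position 2's domain is down to {T}, so position 2 = T. So position 7 can't be T.
So position 7 = X.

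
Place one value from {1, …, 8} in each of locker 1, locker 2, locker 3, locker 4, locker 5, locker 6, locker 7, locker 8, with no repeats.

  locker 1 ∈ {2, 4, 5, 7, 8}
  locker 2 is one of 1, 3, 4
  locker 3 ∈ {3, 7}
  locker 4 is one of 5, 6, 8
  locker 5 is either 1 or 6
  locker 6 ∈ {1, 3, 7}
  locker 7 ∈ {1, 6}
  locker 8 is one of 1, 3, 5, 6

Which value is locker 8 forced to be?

5

The 8 variables together cover exactly {1, 2, 3, 4, 5, 6, 7, 8} — 8 values for 8 variables — and 2 appears only in locker 1's list, so locker 1 = 2.
The 7 still-open variables draw from only 7 values {1, 3, 4, 5, 6, 7, 8}, so each is used; only locker 2 can be 4, hence locker 2 = 4.
The 6 still-open variables draw from only 6 values {1, 3, 5, 6, 7, 8}, so each is used; only locker 4 can be 8, hence locker 4 = 8.
Among the 5 still-open variables, 5 fits only locker 8 (and all 5 values in {1, 3, 5, 6, 7} must be used), so locker 8 = 5.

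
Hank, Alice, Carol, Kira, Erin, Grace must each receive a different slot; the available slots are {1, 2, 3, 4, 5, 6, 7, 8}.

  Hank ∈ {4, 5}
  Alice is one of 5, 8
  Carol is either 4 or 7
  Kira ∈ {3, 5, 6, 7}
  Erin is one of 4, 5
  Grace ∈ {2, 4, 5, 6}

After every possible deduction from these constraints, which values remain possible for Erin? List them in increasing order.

4, 5

Hank and Erin between them cover only {4, 5} — a naked pair. Remove those values from Alice, Carol, Kira, Grace.
Alice has just one choice, so Alice = 8.
That leaves Carol = 7. Eliminate 7 elsewhere: Kira.
No further eliminations apply; Erin can still be any of 4, 5.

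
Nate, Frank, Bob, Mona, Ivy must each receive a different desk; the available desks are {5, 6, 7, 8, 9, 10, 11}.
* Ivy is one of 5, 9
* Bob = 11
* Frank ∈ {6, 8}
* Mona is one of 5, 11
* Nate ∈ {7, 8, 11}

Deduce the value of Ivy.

9

Bob has just one choice, so Bob = 11. Remove 11 from Nate, Mona.
Mona's domain is down to {5}, so Mona = 5. Remove 5 from Ivy.
So Ivy = 9.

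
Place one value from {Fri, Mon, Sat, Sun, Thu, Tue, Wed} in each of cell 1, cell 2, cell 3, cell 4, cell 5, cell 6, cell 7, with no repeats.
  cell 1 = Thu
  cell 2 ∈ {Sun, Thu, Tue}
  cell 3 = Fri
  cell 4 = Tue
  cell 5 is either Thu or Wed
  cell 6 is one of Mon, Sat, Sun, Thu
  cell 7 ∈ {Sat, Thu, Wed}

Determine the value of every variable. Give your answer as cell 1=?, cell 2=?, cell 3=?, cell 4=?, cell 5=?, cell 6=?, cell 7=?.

cell 1 has just one choice, so cell 1 = Thu. Strike Thu from cell 2, cell 5, cell 6, cell 7.
cell 3 has just one choice, so cell 3 = Fri.
That leaves cell 4 = Tue. Eliminate Tue elsewhere: cell 2.
cell 5's domain is down to {Wed}, so cell 5 = Wed. Eliminate Wed elsewhere: cell 7.
That leaves cell 7 = Sat. So cell 6 can't be Sat.
cell 2 must be Sun (only option left). Strike Sun from cell 6.
That leaves cell 6 = Mon.

cell 1=Thu, cell 2=Sun, cell 3=Fri, cell 4=Tue, cell 5=Wed, cell 6=Mon, cell 7=Sat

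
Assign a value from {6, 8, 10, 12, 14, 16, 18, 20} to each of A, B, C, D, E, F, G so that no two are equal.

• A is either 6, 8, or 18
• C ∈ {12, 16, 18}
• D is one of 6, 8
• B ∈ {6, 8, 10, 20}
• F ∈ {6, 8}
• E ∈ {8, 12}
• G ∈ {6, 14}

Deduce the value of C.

D and F between them cover only {6, 8} — a naked pair. Remove those values from A, B, E, G.
A's domain is down to {18}, so A = 18. So C can't be 18.
E's domain is down to {12}, so E = 12. Strike 12 from C.
So C = 16.

16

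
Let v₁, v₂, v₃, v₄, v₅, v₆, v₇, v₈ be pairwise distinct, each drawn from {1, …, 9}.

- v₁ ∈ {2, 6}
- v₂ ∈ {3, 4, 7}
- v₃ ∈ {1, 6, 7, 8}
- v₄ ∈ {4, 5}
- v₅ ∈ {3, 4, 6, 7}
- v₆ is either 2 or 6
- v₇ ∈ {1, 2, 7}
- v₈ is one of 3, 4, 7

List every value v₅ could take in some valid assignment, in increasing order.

The 8 variables together cover exactly {1, 2, 3, 4, 5, 6, 7, 8} — 8 values for 8 variables — and 5 appears only in v₄'s list, so v₄ = 5.
The 7 still-open variables draw from only 7 values {1, 2, 3, 4, 6, 7, 8}, so each is used; only v₃ can be 8, hence v₃ = 8.
Among the 6 still-open variables, 1 fits only v₇ (and all 6 values in {1, 2, 3, 4, 6, 7} must be used), so v₇ = 1.
v₁ and v₆ share exactly the 2 values {2, 6}; by pigeonhole those values go to them, so strike 2, 6 from v₅.
No further eliminations apply; v₅ can still be any of 3, 4, 7.

3, 4, 7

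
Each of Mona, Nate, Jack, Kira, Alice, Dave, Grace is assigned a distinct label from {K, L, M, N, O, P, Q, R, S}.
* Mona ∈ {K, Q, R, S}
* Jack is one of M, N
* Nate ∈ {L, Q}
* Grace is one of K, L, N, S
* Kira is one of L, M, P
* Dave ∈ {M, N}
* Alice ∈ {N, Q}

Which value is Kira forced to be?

P

Jack and Dave between them cover only {M, N} — a naked pair. Remove those values from Kira, Alice, Grace.
Alice must be Q (only option left). So Mona, Nate can't be Q.
Nate must be L (only option left). Strike L from Kira, Grace.
So Kira = P.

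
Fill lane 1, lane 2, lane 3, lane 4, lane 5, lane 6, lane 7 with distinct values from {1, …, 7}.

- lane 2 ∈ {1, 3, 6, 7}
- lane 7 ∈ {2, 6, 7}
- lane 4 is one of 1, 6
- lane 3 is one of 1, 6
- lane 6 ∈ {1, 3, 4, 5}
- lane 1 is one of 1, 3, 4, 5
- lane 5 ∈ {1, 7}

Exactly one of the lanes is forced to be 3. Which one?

The 7 variables draw from only 7 values {1, 2, 3, 4, 5, 6, 7}, so each is used; only lane 7 can be 2, hence lane 7 = 2.
The 2 variables lane 3 and lane 4 are confined to {1, 6}, which locks those values in; drop them from lane 1, lane 2, lane 5, lane 6.
lane 5's domain is down to {7}, so lane 5 = 7. So lane 2 can't be 7.
So 3 goes to lane 2.

lane 2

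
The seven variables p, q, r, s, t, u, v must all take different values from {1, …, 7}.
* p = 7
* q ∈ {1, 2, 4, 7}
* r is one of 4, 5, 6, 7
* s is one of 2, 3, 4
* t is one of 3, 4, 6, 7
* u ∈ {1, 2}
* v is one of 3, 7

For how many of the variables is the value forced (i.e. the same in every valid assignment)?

4

p has just one choice, so p = 7. Eliminate 7 elsewhere: q, r, t, v.
v must be 3 (only option left). So s, t can't be 3.
Among the 5 still-open variables, 5 fits only r (and all 5 values in {1, 2, 4, 5, 6} must be used), so r = 5.
The 4 still-open variables together cover exactly {1, 2, 4, 6} — 4 values for 4 variables — and 6 appears only in t's list, so t = 6.
Determined: p=7, r=5, t=6, v=3. The other variables each still have more than one consistent value. That makes 4.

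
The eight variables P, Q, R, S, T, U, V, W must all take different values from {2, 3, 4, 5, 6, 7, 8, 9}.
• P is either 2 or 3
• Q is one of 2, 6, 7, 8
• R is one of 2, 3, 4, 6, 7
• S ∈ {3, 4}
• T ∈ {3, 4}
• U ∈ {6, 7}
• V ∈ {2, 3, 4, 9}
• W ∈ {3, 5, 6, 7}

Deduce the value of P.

The 8 variables draw from only 8 values {2, 3, 4, 5, 6, 7, 8, 9}, so each is used; only W can be 5, hence W = 5.
The 7 still-open variables draw from only 7 values {2, 3, 4, 6, 7, 8, 9}, so each is used; only Q can be 8, hence Q = 8.
Among the 6 still-open variables, 9 fits only V (and all 6 values in {2, 3, 4, 6, 7, 9} must be used), so V = 9.
S and T share exactly the 2 values {3, 4}; by pigeonhole those values go to them, so strike 3, 4 from P, R.
So P = 2.

2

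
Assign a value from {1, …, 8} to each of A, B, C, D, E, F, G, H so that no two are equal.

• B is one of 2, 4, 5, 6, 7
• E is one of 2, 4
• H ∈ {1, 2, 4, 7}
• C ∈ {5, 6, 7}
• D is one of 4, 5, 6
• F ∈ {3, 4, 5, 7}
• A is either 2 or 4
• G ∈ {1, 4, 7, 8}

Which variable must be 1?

The 8 variables together cover exactly {1, 2, 3, 4, 5, 6, 7, 8} — 8 values for 8 variables — and 3 appears only in F's list, so F = 3.
The 7 still-open variables together cover exactly {1, 2, 4, 5, 6, 7, 8} — 7 values for 7 variables — and 8 appears only in G's list, so G = 8.
The 6 still-open variables draw from only 6 values {1, 2, 4, 5, 6, 7}, so each is used; only H can be 1, hence H = 1.

H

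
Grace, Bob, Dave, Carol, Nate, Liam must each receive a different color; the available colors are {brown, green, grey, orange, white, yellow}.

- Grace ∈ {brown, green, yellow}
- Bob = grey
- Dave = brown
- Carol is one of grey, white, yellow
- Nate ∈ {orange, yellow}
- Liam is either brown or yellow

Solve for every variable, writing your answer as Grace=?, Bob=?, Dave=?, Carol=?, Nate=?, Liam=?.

Grace=green, Bob=grey, Dave=brown, Carol=white, Nate=orange, Liam=yellow

Bob has just one choice, so Bob = grey. Eliminate grey elsewhere: Carol.
Dave's domain is down to {brown}, so Dave = brown. So Grace, Liam can't be brown.
Liam has just one choice, so Liam = yellow. So Grace, Carol, Nate can't be yellow.
Grace must be green (only option left).
Carol's domain is down to {white}, so Carol = white.
Nate must be orange (only option left).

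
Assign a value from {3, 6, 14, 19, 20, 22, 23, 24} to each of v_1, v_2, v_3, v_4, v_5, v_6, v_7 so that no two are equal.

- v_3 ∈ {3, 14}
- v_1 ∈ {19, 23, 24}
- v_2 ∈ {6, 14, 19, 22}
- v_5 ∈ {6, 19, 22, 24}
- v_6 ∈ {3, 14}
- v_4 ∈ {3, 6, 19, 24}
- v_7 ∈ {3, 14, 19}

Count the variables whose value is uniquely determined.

2

The 7 variables draw from only 7 values {3, 6, 14, 19, 22, 23, 24}, so each is used; only v_1 can be 23, hence v_1 = 23.
v_3 and v_6 share exactly the 2 values {3, 14}; by pigeonhole those values go to them, so strike 3, 14 from v_2, v_4, v_7.
v_7 has just one choice, so v_7 = 19. Strike 19 from v_2, v_4, v_5.
Determined: v_1=23, v_7=19. The other variables each still have more than one consistent value. That makes 2.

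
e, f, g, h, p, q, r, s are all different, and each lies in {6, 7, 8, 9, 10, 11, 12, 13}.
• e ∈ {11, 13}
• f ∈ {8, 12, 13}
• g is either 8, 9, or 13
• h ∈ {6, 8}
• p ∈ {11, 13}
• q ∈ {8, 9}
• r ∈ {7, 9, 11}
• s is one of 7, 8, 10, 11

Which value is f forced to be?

12

Among the 8 variables, 6 fits only h (and all 8 values in {6, 7, 8, 9, 10, 11, 12, 13} must be used), so h = 6.
The 7 still-open variables together cover exactly {7, 8, 9, 10, 11, 12, 13} — 7 values for 7 variables — and 10 appears only in s's list, so s = 10.
The 6 still-open variables together cover exactly {7, 8, 9, 11, 12, 13} — 6 values for 6 variables — and 7 appears only in r's list, so r = 7.
The 5 still-open variables draw from only 5 values {8, 9, 11, 12, 13}, so each is used; only f can be 12, hence f = 12.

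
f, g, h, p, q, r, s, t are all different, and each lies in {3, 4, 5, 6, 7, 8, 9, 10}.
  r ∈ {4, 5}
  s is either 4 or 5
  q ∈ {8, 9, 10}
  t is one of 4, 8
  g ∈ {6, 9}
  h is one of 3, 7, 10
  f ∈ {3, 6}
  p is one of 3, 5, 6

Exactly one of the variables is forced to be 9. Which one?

g

The 8 variables draw from only 8 values {3, 4, 5, 6, 7, 8, 9, 10}, so each is used; only h can be 7, hence h = 7.
The 7 still-open variables together cover exactly {3, 4, 5, 6, 8, 9, 10} — 7 values for 7 variables — and 10 appears only in q's list, so q = 10.
Among the 6 still-open variables, 8 fits only t (and all 6 values in {3, 4, 5, 6, 8, 9} must be used), so t = 8.
The 5 still-open variables draw from only 5 values {3, 4, 5, 6, 9}, so each is used; only g can be 9, hence g = 9.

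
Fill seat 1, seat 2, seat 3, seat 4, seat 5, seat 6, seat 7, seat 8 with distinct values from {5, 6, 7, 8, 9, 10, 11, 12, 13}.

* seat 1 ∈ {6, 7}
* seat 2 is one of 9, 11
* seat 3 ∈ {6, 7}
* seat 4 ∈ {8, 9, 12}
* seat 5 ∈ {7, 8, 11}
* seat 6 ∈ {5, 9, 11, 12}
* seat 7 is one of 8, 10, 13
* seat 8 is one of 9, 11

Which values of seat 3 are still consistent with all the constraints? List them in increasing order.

6, 7

The 2 variables seat 1 and seat 3 are confined to {6, 7}, which locks those values in; drop them from seat 5.
seat 2 and seat 8 between them cover only {9, 11} — a naked pair. Remove those values from seat 4, seat 5, seat 6.
That leaves seat 5 = 8. Eliminate 8 elsewhere: seat 4, seat 7.
seat 4 has just one choice, so seat 4 = 12. Remove 12 from seat 6.
seat 6's domain is down to {5}, so seat 6 = 5.
No further eliminations apply; seat 3 can still be any of 6, 7.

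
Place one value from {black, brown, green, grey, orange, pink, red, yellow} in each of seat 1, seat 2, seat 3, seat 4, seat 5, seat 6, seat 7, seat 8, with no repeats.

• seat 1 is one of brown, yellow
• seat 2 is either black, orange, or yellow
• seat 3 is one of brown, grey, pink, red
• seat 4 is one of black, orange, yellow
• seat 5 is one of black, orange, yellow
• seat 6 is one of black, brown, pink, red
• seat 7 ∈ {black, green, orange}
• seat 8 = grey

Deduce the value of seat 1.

seat 8's domain is down to {grey}, so seat 8 = grey. Remove grey from seat 3.
Among the 7 still-open variables, green fits only seat 7 (and all 7 values in {black, brown, green, orange, pink, red, yellow} must be used), so seat 7 = green.
seat 2, seat 4, seat 5 between them cover only {black, orange, yellow} — a naked triple. Remove those values from seat 1, seat 6.
So seat 1 = brown.

brown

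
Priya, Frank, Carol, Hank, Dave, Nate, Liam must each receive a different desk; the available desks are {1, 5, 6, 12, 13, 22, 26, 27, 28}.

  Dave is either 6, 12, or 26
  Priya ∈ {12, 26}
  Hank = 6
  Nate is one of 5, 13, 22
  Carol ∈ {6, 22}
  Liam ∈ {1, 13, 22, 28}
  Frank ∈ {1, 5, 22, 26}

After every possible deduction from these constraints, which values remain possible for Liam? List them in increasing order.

1, 13, 28

Hank has just one choice, so Hank = 6. So Carol, Dave can't be 6.
That leaves Carol = 22. Eliminate 22 elsewhere: Frank, Nate, Liam.
The 2 variables Priya and Dave are confined to {12, 26}, which locks those values in; drop them from Frank.
No further eliminations apply; Liam can still be any of 1, 13, 28.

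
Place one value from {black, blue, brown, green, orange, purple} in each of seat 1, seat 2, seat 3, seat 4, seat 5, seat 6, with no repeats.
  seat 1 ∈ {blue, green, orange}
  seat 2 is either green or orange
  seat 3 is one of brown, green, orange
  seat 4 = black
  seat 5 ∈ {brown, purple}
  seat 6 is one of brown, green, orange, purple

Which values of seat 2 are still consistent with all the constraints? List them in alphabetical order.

seat 4 must be black (only option left).
Among the 5 still-open variables, blue fits only seat 1 (and all 5 values in {blue, brown, green, orange, purple} must be used), so seat 1 = blue.
No further eliminations apply; seat 2 can still be any of green, orange.

green, orange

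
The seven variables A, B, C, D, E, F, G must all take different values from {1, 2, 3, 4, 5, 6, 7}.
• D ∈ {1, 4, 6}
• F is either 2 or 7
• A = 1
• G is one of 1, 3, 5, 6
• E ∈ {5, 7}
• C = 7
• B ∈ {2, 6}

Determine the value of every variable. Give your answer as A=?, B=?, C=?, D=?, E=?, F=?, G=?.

A=1, B=6, C=7, D=4, E=5, F=2, G=3

A must be 1 (only option left). Eliminate 1 elsewhere: D, G.
That leaves C = 7. So E, F can't be 7.
E has just one choice, so E = 5. Remove 5 from G.
That leaves F = 2. Strike 2 from B.
B's domain is down to {6}, so B = 6. Remove 6 from D, G.
D must be 4 (only option left).
G has just one choice, so G = 3.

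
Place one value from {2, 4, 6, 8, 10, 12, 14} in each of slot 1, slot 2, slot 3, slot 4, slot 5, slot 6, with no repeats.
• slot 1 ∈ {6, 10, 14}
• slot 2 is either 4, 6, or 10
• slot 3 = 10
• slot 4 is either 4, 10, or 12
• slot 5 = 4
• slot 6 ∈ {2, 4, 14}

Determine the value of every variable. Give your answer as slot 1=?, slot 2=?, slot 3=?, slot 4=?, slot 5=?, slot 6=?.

slot 1=14, slot 2=6, slot 3=10, slot 4=12, slot 5=4, slot 6=2

slot 3's domain is down to {10}, so slot 3 = 10. Remove 10 from slot 1, slot 2, slot 4.
That leaves slot 5 = 4. So slot 2, slot 4, slot 6 can't be 4.
slot 2 has just one choice, so slot 2 = 6. So slot 1 can't be 6.
slot 4 has just one choice, so slot 4 = 12.
slot 1 has just one choice, so slot 1 = 14. Remove 14 from slot 6.
slot 6's domain is down to {2}, so slot 6 = 2.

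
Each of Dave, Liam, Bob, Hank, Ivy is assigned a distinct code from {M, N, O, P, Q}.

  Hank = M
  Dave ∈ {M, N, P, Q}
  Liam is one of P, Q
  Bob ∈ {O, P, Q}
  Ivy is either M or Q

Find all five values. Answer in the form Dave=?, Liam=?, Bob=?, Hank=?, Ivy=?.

Hank has just one choice, so Hank = M. So Dave, Ivy can't be M.
That leaves Ivy = Q. Eliminate Q elsewhere: Dave, Liam, Bob.
Liam's domain is down to {P}, so Liam = P. Eliminate P elsewhere: Dave, Bob.
Bob's domain is down to {O}, so Bob = O.
Dave's domain is down to {N}, so Dave = N.

Dave=N, Liam=P, Bob=O, Hank=M, Ivy=Q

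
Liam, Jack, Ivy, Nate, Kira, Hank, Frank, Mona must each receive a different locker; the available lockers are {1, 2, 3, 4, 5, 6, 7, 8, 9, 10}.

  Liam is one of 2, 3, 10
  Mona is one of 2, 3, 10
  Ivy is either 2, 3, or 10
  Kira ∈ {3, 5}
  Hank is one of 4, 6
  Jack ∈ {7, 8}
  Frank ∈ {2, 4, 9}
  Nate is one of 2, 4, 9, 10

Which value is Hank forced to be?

Liam, Ivy, Mona share exactly the 3 values {2, 3, 10}; by pigeonhole those values go to them, so strike 2, 3, 10 from Nate, Kira, Frank.
Kira has just one choice, so Kira = 5.
The 2 variables Nate and Frank are confined to {4, 9}, which locks those values in; drop them from Hank.
So Hank = 6.

6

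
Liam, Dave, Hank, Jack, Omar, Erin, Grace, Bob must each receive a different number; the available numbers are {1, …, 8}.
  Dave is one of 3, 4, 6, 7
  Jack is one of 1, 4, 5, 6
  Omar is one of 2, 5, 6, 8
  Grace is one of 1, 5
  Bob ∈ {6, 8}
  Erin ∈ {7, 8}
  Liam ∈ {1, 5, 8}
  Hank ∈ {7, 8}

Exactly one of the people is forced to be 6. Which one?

Among the 8 variables, 2 fits only Omar (and all 8 values in {1, 2, 3, 4, 5, 6, 7, 8} must be used), so Omar = 2.
The 7 still-open variables together cover exactly {1, 3, 4, 5, 6, 7, 8} — 7 values for 7 variables — and 3 appears only in Dave's list, so Dave = 3.
The 6 still-open variables draw from only 6 values {1, 4, 5, 6, 7, 8}, so each is used; only Jack can be 4, hence Jack = 4.
The 5 still-open variables together cover exactly {1, 5, 6, 7, 8} — 5 values for 5 variables — and 6 appears only in Bob's list, so Bob = 6.

Bob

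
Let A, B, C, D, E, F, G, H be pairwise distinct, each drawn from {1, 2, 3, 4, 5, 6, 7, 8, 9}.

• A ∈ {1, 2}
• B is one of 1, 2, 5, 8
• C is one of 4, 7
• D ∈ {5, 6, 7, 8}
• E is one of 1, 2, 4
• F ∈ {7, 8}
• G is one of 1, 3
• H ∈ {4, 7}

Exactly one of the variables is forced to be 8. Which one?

F

The 8 variables together cover exactly {1, 2, 3, 4, 5, 6, 7, 8} — 8 values for 8 variables — and 3 appears only in G's list, so G = 3.
The 7 still-open variables together cover exactly {1, 2, 4, 5, 6, 7, 8} — 7 values for 7 variables — and 6 appears only in D's list, so D = 6.
The 6 still-open variables draw from only 6 values {1, 2, 4, 5, 7, 8}, so each is used; only B can be 5, hence B = 5.
Among the 5 still-open variables, 8 fits only F (and all 5 values in {1, 2, 4, 7, 8} must be used), so F = 8.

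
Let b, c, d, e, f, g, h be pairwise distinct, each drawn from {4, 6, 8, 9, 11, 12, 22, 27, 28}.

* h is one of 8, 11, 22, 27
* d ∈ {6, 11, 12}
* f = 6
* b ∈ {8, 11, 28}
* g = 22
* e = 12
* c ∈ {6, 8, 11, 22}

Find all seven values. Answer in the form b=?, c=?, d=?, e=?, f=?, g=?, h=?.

b=28, c=8, d=11, e=12, f=6, g=22, h=27

e's domain is down to {12}, so e = 12. Strike 12 from d.
f's domain is down to {6}, so f = 6. Remove 6 from c, d.
g must be 22 (only option left). So c, h can't be 22.
d must be 11 (only option left). Remove 11 from b, c, h.
c has just one choice, so c = 8. Eliminate 8 elsewhere: b, h.
h has just one choice, so h = 27.
b has just one choice, so b = 28.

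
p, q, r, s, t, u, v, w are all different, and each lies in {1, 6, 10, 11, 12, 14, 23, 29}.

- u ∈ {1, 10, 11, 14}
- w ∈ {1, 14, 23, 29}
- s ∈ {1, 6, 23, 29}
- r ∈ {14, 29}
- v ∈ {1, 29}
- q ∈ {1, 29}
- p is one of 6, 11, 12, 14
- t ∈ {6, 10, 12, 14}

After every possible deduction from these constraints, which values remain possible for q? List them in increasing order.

1, 29

q and v share exactly the 2 values {1, 29}; by pigeonhole those values go to them, so strike 1, 29 from r, s, u, w.
r must be 14 (only option left). Remove 14 from p, t, u, w.
That leaves w = 23. Remove 23 from s.
That leaves s = 6. Strike 6 from p, t.
No further eliminations apply; q can still be any of 1, 29.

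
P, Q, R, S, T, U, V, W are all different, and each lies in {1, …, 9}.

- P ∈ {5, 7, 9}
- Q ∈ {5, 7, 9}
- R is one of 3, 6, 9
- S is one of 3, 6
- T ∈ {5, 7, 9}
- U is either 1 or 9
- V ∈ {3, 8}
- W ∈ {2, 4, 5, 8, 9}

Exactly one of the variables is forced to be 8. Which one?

P, Q, T between them cover only {5, 7, 9} — a naked triple. Remove those values from R, U, W.
U has just one choice, so U = 1.
R and S share exactly the 2 values {3, 6}; by pigeonhole those values go to them, so strike 3, 6 from V.
So 8 goes to V.

V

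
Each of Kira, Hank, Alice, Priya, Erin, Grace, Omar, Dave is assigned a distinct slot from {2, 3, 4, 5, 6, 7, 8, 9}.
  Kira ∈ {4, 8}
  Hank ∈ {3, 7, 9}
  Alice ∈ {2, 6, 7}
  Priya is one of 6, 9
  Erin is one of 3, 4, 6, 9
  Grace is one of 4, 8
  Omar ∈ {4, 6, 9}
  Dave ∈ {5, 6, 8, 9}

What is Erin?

The 8 variables draw from only 8 values {2, 3, 4, 5, 6, 7, 8, 9}, so each is used; only Alice can be 2, hence Alice = 2.
The 7 still-open variables together cover exactly {3, 4, 5, 6, 7, 8, 9} — 7 values for 7 variables — and 5 appears only in Dave's list, so Dave = 5.
The 6 still-open variables together cover exactly {3, 4, 6, 7, 8, 9} — 6 values for 6 variables — and 7 appears only in Hank's list, so Hank = 7.
Among the 5 still-open variables, 3 fits only Erin (and all 5 values in {3, 4, 6, 8, 9} must be used), so Erin = 3.

3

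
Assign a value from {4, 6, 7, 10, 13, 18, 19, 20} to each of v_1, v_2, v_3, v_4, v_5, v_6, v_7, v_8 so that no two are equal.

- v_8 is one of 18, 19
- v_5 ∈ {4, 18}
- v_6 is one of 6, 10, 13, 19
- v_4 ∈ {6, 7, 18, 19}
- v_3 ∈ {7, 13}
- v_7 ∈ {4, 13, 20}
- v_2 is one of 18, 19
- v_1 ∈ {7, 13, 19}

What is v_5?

The 8 variables together cover exactly {4, 6, 7, 10, 13, 18, 19, 20} — 8 values for 8 variables — and 10 appears only in v_6's list, so v_6 = 10.
The 7 still-open variables together cover exactly {4, 6, 7, 13, 18, 19, 20} — 7 values for 7 variables — and 6 appears only in v_4's list, so v_4 = 6.
The 6 still-open variables together cover exactly {4, 7, 13, 18, 19, 20} — 6 values for 6 variables — and 20 appears only in v_7's list, so v_7 = 20.
Among the 5 still-open variables, 4 fits only v_5 (and all 5 values in {4, 7, 13, 18, 19} must be used), so v_5 = 4.

4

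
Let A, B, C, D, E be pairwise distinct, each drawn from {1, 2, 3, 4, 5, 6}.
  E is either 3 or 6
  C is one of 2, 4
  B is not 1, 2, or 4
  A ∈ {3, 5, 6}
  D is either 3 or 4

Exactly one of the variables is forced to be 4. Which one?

The 5 variables together cover exactly {2, 3, 4, 5, 6} — 5 values for 5 variables — and 2 appears only in C's list, so C = 2.
Among the 4 still-open variables, 4 fits only D (and all 4 values in {3, 4, 5, 6} must be used), so D = 4.

D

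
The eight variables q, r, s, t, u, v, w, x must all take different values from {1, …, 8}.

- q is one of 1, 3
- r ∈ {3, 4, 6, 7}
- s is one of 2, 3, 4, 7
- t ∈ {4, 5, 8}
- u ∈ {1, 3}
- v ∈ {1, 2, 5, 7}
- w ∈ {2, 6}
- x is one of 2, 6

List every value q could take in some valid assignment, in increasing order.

Among the 8 variables, 8 fits only t (and all 8 values in {1, 2, 3, 4, 5, 6, 7, 8} must be used), so t = 8.
The 7 still-open variables together cover exactly {1, 2, 3, 4, 5, 6, 7} — 7 values for 7 variables — and 5 appears only in v's list, so v = 5.
The 2 variables q and u are confined to {1, 3}, which locks those values in; drop them from r, s.
The 2 variables w and x are confined to {2, 6}, which locks those values in; drop them from r, s.
No further eliminations apply; q can still be any of 1, 3.

1, 3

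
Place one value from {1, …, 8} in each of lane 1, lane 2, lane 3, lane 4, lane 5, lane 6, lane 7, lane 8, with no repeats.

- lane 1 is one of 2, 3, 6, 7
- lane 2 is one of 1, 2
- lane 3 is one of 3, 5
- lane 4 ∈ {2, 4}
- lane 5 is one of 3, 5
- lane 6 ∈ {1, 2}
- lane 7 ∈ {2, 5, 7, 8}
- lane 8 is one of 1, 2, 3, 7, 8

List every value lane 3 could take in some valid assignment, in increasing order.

The 8 variables together cover exactly {1, 2, 3, 4, 5, 6, 7, 8} — 8 values for 8 variables — and 4 appears only in lane 4's list, so lane 4 = 4.
The 7 still-open variables draw from only 7 values {1, 2, 3, 5, 6, 7, 8}, so each is used; only lane 1 can be 6, hence lane 1 = 6.
lane 2 and lane 6 between them cover only {1, 2} — a naked pair. Remove those values from lane 7, lane 8.
lane 3 and lane 5 share exactly the 2 values {3, 5}; by pigeonhole those values go to them, so strike 3, 5 from lane 7, lane 8.
No further eliminations apply; lane 3 can still be any of 3, 5.

3, 5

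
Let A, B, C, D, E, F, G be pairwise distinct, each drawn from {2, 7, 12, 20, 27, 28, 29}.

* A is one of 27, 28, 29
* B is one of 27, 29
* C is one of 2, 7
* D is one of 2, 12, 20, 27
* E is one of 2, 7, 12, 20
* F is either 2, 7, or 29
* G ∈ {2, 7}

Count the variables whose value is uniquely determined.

Among the 7 variables, 28 fits only A (and all 7 values in {2, 7, 12, 20, 27, 28, 29} must be used), so A = 28.
C and G between them cover only {2, 7} — a naked pair. Remove those values from D, E, F.
F's domain is down to {29}, so F = 29. Strike 29 from B.
B must be 27 (only option left). Eliminate 27 elsewhere: D.
Determined: A=28, B=27, F=29. The other variables each still have more than one consistent value. That makes 3.

3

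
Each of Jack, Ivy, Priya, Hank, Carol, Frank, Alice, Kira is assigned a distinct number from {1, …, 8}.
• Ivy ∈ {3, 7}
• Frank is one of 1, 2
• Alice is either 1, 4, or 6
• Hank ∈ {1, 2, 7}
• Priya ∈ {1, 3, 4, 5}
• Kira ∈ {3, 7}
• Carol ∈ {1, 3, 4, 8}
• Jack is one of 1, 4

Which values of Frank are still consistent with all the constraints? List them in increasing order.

1, 2

Among the 8 variables, 5 fits only Priya (and all 8 values in {1, 2, 3, 4, 5, 6, 7, 8} must be used), so Priya = 5.
The 7 still-open variables together cover exactly {1, 2, 3, 4, 6, 7, 8} — 7 values for 7 variables — and 6 appears only in Alice's list, so Alice = 6.
The 6 still-open variables draw from only 6 values {1, 2, 3, 4, 7, 8}, so each is used; only Carol can be 8, hence Carol = 8.
Among the 5 still-open variables, 4 fits only Jack (and all 5 values in {1, 2, 3, 4, 7} must be used), so Jack = 4.
Ivy and Kira between them cover only {3, 7} — a naked pair. Remove those values from Hank.
No further eliminations apply; Frank can still be any of 1, 2.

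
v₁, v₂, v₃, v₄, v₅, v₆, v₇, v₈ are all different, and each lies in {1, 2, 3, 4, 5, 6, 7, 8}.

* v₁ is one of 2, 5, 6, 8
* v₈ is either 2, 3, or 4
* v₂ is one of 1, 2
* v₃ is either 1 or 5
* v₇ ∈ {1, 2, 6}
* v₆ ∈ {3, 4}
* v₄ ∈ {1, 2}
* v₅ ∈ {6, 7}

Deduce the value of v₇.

6

The 8 variables together cover exactly {1, 2, 3, 4, 5, 6, 7, 8} — 8 values for 8 variables — and 7 appears only in v₅'s list, so v₅ = 7.
The 7 still-open variables draw from only 7 values {1, 2, 3, 4, 5, 6, 8}, so each is used; only v₁ can be 8, hence v₁ = 8.
Among the 6 still-open variables, 5 fits only v₃ (and all 6 values in {1, 2, 3, 4, 5, 6} must be used), so v₃ = 5.
The 5 still-open variables draw from only 5 values {1, 2, 3, 4, 6}, so each is used; only v₇ can be 6, hence v₇ = 6.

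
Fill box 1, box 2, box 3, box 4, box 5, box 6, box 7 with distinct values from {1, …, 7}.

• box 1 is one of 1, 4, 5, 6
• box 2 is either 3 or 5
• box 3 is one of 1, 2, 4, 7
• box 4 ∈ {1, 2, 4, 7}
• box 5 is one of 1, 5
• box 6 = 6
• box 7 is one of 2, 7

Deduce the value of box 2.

3

box 6 has just one choice, so box 6 = 6. So box 1 can't be 6.
Among the 6 still-open variables, 3 fits only box 2 (and all 6 values in {1, 2, 3, 4, 5, 7} must be used), so box 2 = 3.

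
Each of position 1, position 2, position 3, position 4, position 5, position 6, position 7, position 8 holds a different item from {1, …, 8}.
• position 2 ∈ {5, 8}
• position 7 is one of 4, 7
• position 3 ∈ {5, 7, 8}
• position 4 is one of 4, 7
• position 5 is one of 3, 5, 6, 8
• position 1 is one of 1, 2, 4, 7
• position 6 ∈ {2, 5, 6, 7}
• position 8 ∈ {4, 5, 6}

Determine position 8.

Among the 8 variables, 1 fits only position 1 (and all 8 values in {1, 2, 3, 4, 5, 6, 7, 8} must be used), so position 1 = 1.
Among the 7 still-open variables, 2 fits only position 6 (and all 7 values in {2, 3, 4, 5, 6, 7, 8} must be used), so position 6 = 2.
Among the 6 still-open variables, 3 fits only position 5 (and all 6 values in {3, 4, 5, 6, 7, 8} must be used), so position 5 = 3.
The 5 still-open variables together cover exactly {4, 5, 6, 7, 8} — 5 values for 5 variables — and 6 appears only in position 8's list, so position 8 = 6.

6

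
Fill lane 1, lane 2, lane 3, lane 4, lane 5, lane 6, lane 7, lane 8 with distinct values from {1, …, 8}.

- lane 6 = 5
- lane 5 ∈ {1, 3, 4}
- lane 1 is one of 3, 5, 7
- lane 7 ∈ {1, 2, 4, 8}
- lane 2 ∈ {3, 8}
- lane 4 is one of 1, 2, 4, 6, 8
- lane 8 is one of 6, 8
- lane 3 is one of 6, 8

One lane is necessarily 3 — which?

lane 2

lane 6 must be 5 (only option left). So lane 1 can't be 5.
The 7 still-open variables together cover exactly {1, 2, 3, 4, 6, 7, 8} — 7 values for 7 variables — and 7 appears only in lane 1's list, so lane 1 = 7.
lane 3 and lane 8 share exactly the 2 values {6, 8}; by pigeonhole those values go to them, so strike 6, 8 from lane 2, lane 4, lane 7.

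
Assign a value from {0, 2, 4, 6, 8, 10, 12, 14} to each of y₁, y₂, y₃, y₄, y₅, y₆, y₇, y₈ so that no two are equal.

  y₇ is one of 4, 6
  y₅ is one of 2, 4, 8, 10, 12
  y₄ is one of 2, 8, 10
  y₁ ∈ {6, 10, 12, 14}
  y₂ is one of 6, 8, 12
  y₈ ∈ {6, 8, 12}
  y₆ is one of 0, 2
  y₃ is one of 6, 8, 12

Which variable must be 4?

y₇

Among the 8 variables, 0 fits only y₆ (and all 8 values in {0, 2, 4, 6, 8, 10, 12, 14} must be used), so y₆ = 0.
The 7 still-open variables together cover exactly {2, 4, 6, 8, 10, 12, 14} — 7 values for 7 variables — and 14 appears only in y₁'s list, so y₁ = 14.
y₂, y₃, y₈ between them cover only {6, 8, 12} — a naked triple. Remove those values from y₄, y₅, y₇.
So 4 goes to y₇.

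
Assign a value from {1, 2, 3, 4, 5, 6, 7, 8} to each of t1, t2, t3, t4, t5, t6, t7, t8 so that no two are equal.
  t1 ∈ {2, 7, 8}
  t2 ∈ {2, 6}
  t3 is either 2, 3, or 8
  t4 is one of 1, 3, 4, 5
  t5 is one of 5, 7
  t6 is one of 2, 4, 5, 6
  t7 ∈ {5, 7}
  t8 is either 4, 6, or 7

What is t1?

Among the 8 variables, 1 fits only t4 (and all 8 values in {1, 2, 3, 4, 5, 6, 7, 8} must be used), so t4 = 1.
Among the 7 still-open variables, 3 fits only t3 (and all 7 values in {2, 3, 4, 5, 6, 7, 8} must be used), so t3 = 3.
Among the 6 still-open variables, 8 fits only t1 (and all 6 values in {2, 4, 5, 6, 7, 8} must be used), so t1 = 8.

8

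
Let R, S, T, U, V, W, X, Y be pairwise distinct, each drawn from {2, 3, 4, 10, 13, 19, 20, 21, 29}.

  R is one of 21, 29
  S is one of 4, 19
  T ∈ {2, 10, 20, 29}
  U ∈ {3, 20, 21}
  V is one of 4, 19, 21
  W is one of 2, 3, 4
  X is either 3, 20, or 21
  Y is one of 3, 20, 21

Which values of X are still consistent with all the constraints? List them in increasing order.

The 8 variables draw from only 8 values {2, 3, 4, 10, 19, 20, 21, 29}, so each is used; only T can be 10, hence T = 10.
The 7 still-open variables draw from only 7 values {2, 3, 4, 19, 20, 21, 29}, so each is used; only W can be 2, hence W = 2.
The 6 still-open variables together cover exactly {3, 4, 19, 20, 21, 29} — 6 values for 6 variables — and 29 appears only in R's list, so R = 29.
The 3 variables U, X, Y are confined to {3, 20, 21}, which locks those values in; drop them from V.
No further eliminations apply; X can still be any of 3, 20, 21.

3, 20, 21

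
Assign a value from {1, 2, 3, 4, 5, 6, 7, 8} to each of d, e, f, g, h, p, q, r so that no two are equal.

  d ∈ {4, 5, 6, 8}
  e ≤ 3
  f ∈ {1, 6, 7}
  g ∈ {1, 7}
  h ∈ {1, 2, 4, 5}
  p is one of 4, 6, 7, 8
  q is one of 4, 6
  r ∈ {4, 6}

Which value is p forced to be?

Among the 8 variables, 3 fits only e (and all 8 values in {1, 2, 3, 4, 5, 6, 7, 8} must be used), so e = 3.
The 7 still-open variables draw from only 7 values {1, 2, 4, 5, 6, 7, 8}, so each is used; only h can be 2, hence h = 2.
Among the 6 still-open variables, 5 fits only d (and all 6 values in {1, 4, 5, 6, 7, 8} must be used), so d = 5.
The 5 still-open variables together cover exactly {1, 4, 6, 7, 8} — 5 values for 5 variables — and 8 appears only in p's list, so p = 8.

8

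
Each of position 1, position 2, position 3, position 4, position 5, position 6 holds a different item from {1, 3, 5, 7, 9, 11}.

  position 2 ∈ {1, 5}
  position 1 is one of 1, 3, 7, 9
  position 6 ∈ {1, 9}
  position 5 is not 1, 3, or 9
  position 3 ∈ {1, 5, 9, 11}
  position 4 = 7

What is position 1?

position 4's domain is down to {7}, so position 4 = 7. So position 1, position 5 can't be 7.
The 5 still-open variables together cover exactly {1, 3, 5, 9, 11} — 5 values for 5 variables — and 3 appears only in position 1's list, so position 1 = 3.

3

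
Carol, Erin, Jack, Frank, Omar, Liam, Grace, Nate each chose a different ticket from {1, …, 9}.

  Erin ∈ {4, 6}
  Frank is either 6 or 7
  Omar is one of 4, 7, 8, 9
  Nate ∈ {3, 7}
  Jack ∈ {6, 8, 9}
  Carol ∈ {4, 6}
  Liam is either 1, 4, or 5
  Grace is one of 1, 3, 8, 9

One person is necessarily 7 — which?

Frank

Among the 8 variables, 5 fits only Liam (and all 8 values in {1, 3, 4, 5, 6, 7, 8, 9} must be used), so Liam = 5.
The 7 still-open variables together cover exactly {1, 3, 4, 6, 7, 8, 9} — 7 values for 7 variables — and 1 appears only in Grace's list, so Grace = 1.
The 6 still-open variables together cover exactly {3, 4, 6, 7, 8, 9} — 6 values for 6 variables — and 3 appears only in Nate's list, so Nate = 3.
The 2 variables Carol and Erin are confined to {4, 6}, which locks those values in; drop them from Jack, Frank, Omar.
So 7 goes to Frank.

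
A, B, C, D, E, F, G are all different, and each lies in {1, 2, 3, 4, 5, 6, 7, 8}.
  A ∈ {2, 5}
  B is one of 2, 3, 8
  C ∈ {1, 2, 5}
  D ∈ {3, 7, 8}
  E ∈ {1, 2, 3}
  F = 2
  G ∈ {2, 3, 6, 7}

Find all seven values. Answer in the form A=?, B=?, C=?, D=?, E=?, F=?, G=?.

F's domain is down to {2}, so F = 2. Remove 2 from A, B, C, E, G.
A's domain is down to {5}, so A = 5. So C can't be 5.
C has just one choice, so C = 1. Strike 1 from E.
That leaves E = 3. Remove 3 from B, D, G.
B must be 8 (only option left). Strike 8 from D.
D has just one choice, so D = 7. Remove 7 from G.
G's domain is down to {6}, so G = 6.

A=5, B=8, C=1, D=7, E=3, F=2, G=6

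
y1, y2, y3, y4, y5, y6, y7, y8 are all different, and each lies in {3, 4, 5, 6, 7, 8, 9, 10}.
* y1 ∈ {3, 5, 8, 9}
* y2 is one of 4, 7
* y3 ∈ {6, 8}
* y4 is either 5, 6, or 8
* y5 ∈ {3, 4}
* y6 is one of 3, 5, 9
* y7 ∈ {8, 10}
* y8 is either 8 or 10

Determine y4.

5

Among the 8 variables, 7 fits only y2 (and all 8 values in {3, 4, 5, 6, 7, 8, 9, 10} must be used), so y2 = 7.
The 7 still-open variables together cover exactly {3, 4, 5, 6, 8, 9, 10} — 7 values for 7 variables — and 4 appears only in y5's list, so y5 = 4.
y7 and y8 share exactly the 2 values {8, 10}; by pigeonhole those values go to them, so strike 8, 10 from y1, y3, y4.
y3 must be 6 (only option left). So y4 can't be 6.
So y4 = 5.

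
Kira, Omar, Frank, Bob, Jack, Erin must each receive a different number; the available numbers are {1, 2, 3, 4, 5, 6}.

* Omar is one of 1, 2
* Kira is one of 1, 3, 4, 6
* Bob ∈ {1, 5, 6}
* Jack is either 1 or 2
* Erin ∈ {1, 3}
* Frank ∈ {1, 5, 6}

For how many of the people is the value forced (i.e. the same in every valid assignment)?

The 6 variables together cover exactly {1, 2, 3, 4, 5, 6} — 6 values for 6 variables — and 4 appears only in Kira's list, so Kira = 4.
The 5 still-open variables draw from only 5 values {1, 2, 3, 5, 6}, so each is used; only Erin can be 3, hence Erin = 3.
Omar and Jack between them cover only {1, 2} — a naked pair. Remove those values from Frank, Bob.
Determined: Kira=4, Erin=3. The other people each still have more than one consistent value. That makes 2.

2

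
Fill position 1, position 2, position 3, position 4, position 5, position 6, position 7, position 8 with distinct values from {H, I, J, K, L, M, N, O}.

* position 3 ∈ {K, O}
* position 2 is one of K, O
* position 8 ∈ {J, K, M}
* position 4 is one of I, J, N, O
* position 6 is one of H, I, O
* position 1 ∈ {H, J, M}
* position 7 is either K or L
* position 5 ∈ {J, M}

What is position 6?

The 8 variables together cover exactly {H, I, J, K, L, M, N, O} — 8 values for 8 variables — and L appears only in position 7's list, so position 7 = L.
The 7 still-open variables draw from only 7 values {H, I, J, K, M, N, O}, so each is used; only position 4 can be N, hence position 4 = N.
The 6 still-open variables draw from only 6 values {H, I, J, K, M, O}, so each is used; only position 6 can be I, hence position 6 = I.

I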